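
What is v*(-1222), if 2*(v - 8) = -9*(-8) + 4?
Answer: -56212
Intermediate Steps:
v = 46 (v = 8 + (-9*(-8) + 4)/2 = 8 + (72 + 4)/2 = 8 + (½)*76 = 8 + 38 = 46)
v*(-1222) = 46*(-1222) = -56212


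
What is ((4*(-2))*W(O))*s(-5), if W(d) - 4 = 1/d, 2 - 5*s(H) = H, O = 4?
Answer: -238/5 ≈ -47.600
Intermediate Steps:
s(H) = ⅖ - H/5
W(d) = 4 + 1/d
((4*(-2))*W(O))*s(-5) = ((4*(-2))*(4 + 1/4))*(⅖ - ⅕*(-5)) = (-8*(4 + ¼))*(⅖ + 1) = -8*17/4*(7/5) = -34*7/5 = -238/5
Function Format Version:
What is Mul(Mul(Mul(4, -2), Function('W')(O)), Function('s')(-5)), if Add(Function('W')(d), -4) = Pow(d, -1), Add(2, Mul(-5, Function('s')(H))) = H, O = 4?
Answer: Rational(-238, 5) ≈ -47.600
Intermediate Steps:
Function('s')(H) = Add(Rational(2, 5), Mul(Rational(-1, 5), H))
Function('W')(d) = Add(4, Pow(d, -1))
Mul(Mul(Mul(4, -2), Function('W')(O)), Function('s')(-5)) = Mul(Mul(Mul(4, -2), Add(4, Pow(4, -1))), Add(Rational(2, 5), Mul(Rational(-1, 5), -5))) = Mul(Mul(-8, Add(4, Rational(1, 4))), Add(Rational(2, 5), 1)) = Mul(Mul(-8, Rational(17, 4)), Rational(7, 5)) = Mul(-34, Rational(7, 5)) = Rational(-238, 5)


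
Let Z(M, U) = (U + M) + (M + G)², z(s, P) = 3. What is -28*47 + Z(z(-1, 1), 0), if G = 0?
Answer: -1304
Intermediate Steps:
Z(M, U) = M + U + M² (Z(M, U) = (U + M) + (M + 0)² = (M + U) + M² = M + U + M²)
-28*47 + Z(z(-1, 1), 0) = -28*47 + (3 + 0 + 3²) = -1316 + (3 + 0 + 9) = -1316 + 12 = -1304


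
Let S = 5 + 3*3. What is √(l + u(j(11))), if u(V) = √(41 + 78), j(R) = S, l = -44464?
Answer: √(-44464 + √119) ≈ 210.84*I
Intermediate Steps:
S = 14 (S = 5 + 9 = 14)
j(R) = 14
u(V) = √119
√(l + u(j(11))) = √(-44464 + √119)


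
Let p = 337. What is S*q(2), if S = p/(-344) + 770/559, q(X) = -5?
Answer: -8895/4472 ≈ -1.9890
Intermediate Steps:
S = 1779/4472 (S = 337/(-344) + 770/559 = 337*(-1/344) + 770*(1/559) = -337/344 + 770/559 = 1779/4472 ≈ 0.39781)
S*q(2) = (1779/4472)*(-5) = -8895/4472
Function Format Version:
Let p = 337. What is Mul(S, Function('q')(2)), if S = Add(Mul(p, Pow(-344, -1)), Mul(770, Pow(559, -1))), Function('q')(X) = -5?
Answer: Rational(-8895, 4472) ≈ -1.9890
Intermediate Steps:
S = Rational(1779, 4472) (S = Add(Mul(337, Pow(-344, -1)), Mul(770, Pow(559, -1))) = Add(Mul(337, Rational(-1, 344)), Mul(770, Rational(1, 559))) = Add(Rational(-337, 344), Rational(770, 559)) = Rational(1779, 4472) ≈ 0.39781)
Mul(S, Function('q')(2)) = Mul(Rational(1779, 4472), -5) = Rational(-8895, 4472)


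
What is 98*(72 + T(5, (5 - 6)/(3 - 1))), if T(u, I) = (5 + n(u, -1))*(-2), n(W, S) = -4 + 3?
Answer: 6272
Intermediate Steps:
n(W, S) = -1
T(u, I) = -8 (T(u, I) = (5 - 1)*(-2) = 4*(-2) = -8)
98*(72 + T(5, (5 - 6)/(3 - 1))) = 98*(72 - 8) = 98*64 = 6272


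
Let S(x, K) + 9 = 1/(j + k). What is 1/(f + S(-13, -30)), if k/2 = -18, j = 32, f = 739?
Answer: 4/2919 ≈ 0.0013703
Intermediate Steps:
k = -36 (k = 2*(-18) = -36)
S(x, K) = -37/4 (S(x, K) = -9 + 1/(32 - 36) = -9 + 1/(-4) = -9 - ¼ = -37/4)
1/(f + S(-13, -30)) = 1/(739 - 37/4) = 1/(2919/4) = 4/2919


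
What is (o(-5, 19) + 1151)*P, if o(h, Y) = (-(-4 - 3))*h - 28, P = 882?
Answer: 959616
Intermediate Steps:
o(h, Y) = -28 + 7*h (o(h, Y) = (-1*(-7))*h - 28 = 7*h - 28 = -28 + 7*h)
(o(-5, 19) + 1151)*P = ((-28 + 7*(-5)) + 1151)*882 = ((-28 - 35) + 1151)*882 = (-63 + 1151)*882 = 1088*882 = 959616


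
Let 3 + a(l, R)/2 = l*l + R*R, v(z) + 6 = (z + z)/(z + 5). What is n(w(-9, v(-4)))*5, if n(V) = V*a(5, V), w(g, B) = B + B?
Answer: -225680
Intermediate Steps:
v(z) = -6 + 2*z/(5 + z) (v(z) = -6 + (z + z)/(z + 5) = -6 + (2*z)/(5 + z) = -6 + 2*z/(5 + z))
a(l, R) = -6 + 2*R² + 2*l² (a(l, R) = -6 + 2*(l*l + R*R) = -6 + 2*(l² + R²) = -6 + 2*(R² + l²) = -6 + (2*R² + 2*l²) = -6 + 2*R² + 2*l²)
w(g, B) = 2*B
n(V) = V*(44 + 2*V²) (n(V) = V*(-6 + 2*V² + 2*5²) = V*(-6 + 2*V² + 2*25) = V*(-6 + 2*V² + 50) = V*(44 + 2*V²))
n(w(-9, v(-4)))*5 = (2*(2*(2*(-15 - 2*(-4))/(5 - 4)))*(22 + (2*(2*(-15 - 2*(-4))/(5 - 4)))²))*5 = (2*(2*(2*(-15 + 8)/1))*(22 + (2*(2*(-15 + 8)/1))²))*5 = (2*(2*(2*1*(-7)))*(22 + (2*(2*1*(-7)))²))*5 = (2*(2*(-14))*(22 + (2*(-14))²))*5 = (2*(-28)*(22 + (-28)²))*5 = (2*(-28)*(22 + 784))*5 = (2*(-28)*806)*5 = -45136*5 = -225680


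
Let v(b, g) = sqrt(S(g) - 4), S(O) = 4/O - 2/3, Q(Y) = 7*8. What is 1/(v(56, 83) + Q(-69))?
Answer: 6972/391007 - 5*I*sqrt(11454)/782014 ≈ 0.017831 - 0.00068428*I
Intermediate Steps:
Q(Y) = 56
S(O) = -2/3 + 4/O (S(O) = 4/O - 2*1/3 = 4/O - 2/3 = -2/3 + 4/O)
v(b, g) = sqrt(-14/3 + 4/g) (v(b, g) = sqrt((-2/3 + 4/g) - 4) = sqrt(-14/3 + 4/g))
1/(v(56, 83) + Q(-69)) = 1/(sqrt(-42 + 36/83)/3 + 56) = 1/(sqrt(-3450/83)/3 + 56) = 1/((5*I*sqrt(11454)/83)/3 + 56) = 1/(5*I*sqrt(11454)/249 + 56) = 1/(56 + 5*I*sqrt(11454)/249)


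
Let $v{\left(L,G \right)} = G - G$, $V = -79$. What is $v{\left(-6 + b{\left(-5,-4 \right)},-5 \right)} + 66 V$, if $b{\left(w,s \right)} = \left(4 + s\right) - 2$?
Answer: $-5214$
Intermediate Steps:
$b{\left(w,s \right)} = 2 + s$
$v{\left(L,G \right)} = 0$
$v{\left(-6 + b{\left(-5,-4 \right)},-5 \right)} + 66 V = 0 + 66 \left(-79\right) = 0 - 5214 = -5214$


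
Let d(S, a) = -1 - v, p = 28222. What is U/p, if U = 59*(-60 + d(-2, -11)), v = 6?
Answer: -3953/28222 ≈ -0.14007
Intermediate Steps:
d(S, a) = -7 (d(S, a) = -1 - 1*6 = -1 - 6 = -7)
U = -3953 (U = 59*(-60 - 7) = 59*(-67) = -3953)
U/p = -3953/28222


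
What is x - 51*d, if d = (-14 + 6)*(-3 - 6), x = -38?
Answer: -3710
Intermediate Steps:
d = 72 (d = -8*(-9) = 72)
x - 51*d = -38 - 51*72 = -38 - 3672 = -3710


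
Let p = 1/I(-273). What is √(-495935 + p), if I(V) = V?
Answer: 4*I*√2310096243/273 ≈ 704.23*I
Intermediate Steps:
p = -1/273 (p = 1/(-273) = -1/273 ≈ -0.0036630)
√(-495935 + p) = √(-495935 - 1/273) = √(-135390256/273) = 4*I*√2310096243/273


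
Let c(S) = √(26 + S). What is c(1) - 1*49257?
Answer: -49257 + 3*√3 ≈ -49252.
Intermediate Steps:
c(1) - 1*49257 = √(26 + 1) - 1*49257 = √27 - 49257 = 3*√3 - 49257 = -49257 + 3*√3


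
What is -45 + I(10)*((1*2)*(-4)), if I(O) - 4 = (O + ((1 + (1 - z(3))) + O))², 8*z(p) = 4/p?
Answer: -35015/9 ≈ -3890.6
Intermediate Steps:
z(p) = 1/(2*p) (z(p) = (4/p)/8 = 1/(2*p))
I(O) = 4 + (11/6 + 2*O)² (I(O) = 4 + (O + ((1 + (1 - 1/(2*3))) + O))² = 4 + (O + ((1 + (1 - 1*⅙)) + O))² = 4 + (O + ((1 + (1 - ⅙)) + O))² = 4 + (O + ((1 + ⅚) + O))² = 4 + (O + (11/6 + O))² = 4 + (11/6 + 2*O)²)
-45 + I(10)*((1*2)*(-4)) = -45 + (4 + (11 + 12*10)²/36)*((1*2)*(-4)) = -45 + (4 + (11 + 120)²/36)*(2*(-4)) = -45 + (4 + (1/36)*131²)*(-8) = -45 + (4 + (1/36)*17161)*(-8) = -45 + (4 + 17161/36)*(-8) = -45 + (17305/36)*(-8) = -45 - 34610/9 = -35015/9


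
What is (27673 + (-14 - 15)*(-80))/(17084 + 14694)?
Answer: 29993/31778 ≈ 0.94383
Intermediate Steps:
(27673 + (-14 - 15)*(-80))/(17084 + 14694) = (27673 - 29*(-80))/31778 = (27673 + 2320)*(1/31778) = 29993*(1/31778) = 29993/31778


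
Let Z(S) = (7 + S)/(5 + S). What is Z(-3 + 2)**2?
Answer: 9/4 ≈ 2.2500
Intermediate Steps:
Z(S) = (7 + S)/(5 + S)
Z(-3 + 2)**2 = ((7 + (-3 + 2))/(5 + (-3 + 2)))**2 = ((7 - 1)/(5 - 1))**2 = (6/4)**2 = ((1/4)*6)**2 = (3/2)**2 = 9/4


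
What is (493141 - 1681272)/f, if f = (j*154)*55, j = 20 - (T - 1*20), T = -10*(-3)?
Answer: -169733/12100 ≈ -14.028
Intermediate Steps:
T = 30
j = 10 (j = 20 - (30 - 1*20) = 20 - (30 - 20) = 20 - 1*10 = 20 - 10 = 10)
f = 84700 (f = (10*154)*55 = 1540*55 = 84700)
(493141 - 1681272)/f = (493141 - 1681272)/84700 = -1188131*1/84700 = -169733/12100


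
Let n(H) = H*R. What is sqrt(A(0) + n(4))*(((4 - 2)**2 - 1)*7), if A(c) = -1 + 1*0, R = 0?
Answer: 21*I ≈ 21.0*I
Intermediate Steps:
n(H) = 0 (n(H) = H*0 = 0)
A(c) = -1 (A(c) = -1 + 0 = -1)
sqrt(A(0) + n(4))*(((4 - 2)**2 - 1)*7) = sqrt(-1 + 0)*(((4 - 2)**2 - 1)*7) = sqrt(-1)*((2**2 - 1)*7) = I*((4 - 1)*7) = I*(3*7) = I*21 = 21*I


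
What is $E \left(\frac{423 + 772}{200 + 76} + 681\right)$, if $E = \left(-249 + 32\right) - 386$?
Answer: $- \frac{38019351}{92} \approx -4.1325 \cdot 10^{5}$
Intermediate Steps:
$E = -603$ ($E = -217 - 386 = -603$)
$E \left(\frac{423 + 772}{200 + 76} + 681\right) = - 603 \left(\frac{423 + 772}{200 + 76} + 681\right) = - 603 \left(\frac{1195}{276} + 681\right) = \left(-603\right) \frac{189151}{276} = - \frac{38019351}{92}$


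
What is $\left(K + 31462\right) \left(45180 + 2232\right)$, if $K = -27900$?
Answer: $168881544$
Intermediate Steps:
$\left(K + 31462\right) \left(45180 + 2232\right) = \left(-27900 + 31462\right) \left(45180 + 2232\right) = 3562 \cdot 47412 = 168881544$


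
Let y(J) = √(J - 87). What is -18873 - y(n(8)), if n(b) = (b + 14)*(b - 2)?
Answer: -18873 - 3*√5 ≈ -18880.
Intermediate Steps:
n(b) = (-2 + b)*(14 + b) (n(b) = (14 + b)*(-2 + b) = (-2 + b)*(14 + b))
y(J) = √(-87 + J)
-18873 - y(n(8)) = -18873 - √(-87 + (-28 + 8² + 12*8)) = -18873 - √(-87 + (-28 + 64 + 96)) = -18873 - √(-87 + 132) = -18873 - √45 = -18873 - 3*√5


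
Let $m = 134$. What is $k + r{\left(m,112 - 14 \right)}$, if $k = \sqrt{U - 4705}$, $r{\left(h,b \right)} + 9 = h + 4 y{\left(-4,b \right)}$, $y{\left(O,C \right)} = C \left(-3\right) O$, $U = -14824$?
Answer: $4829 + i \sqrt{19529} \approx 4829.0 + 139.75 i$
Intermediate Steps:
$y{\left(O,C \right)} = - 3 C O$
$r{\left(h,b \right)} = -9 + h + 48 b$ ($r{\left(h,b \right)} = -9 + \left(h + 4 \left(\left(-3\right) b \left(-4\right)\right)\right) = -9 + \left(h + 4 \cdot 12 b\right) = -9 + \left(h + 48 b\right) = -9 + h + 48 b$)
$k = i \sqrt{19529}$ ($k = \sqrt{-14824 - 4705} = \sqrt{-19529} = i \sqrt{19529} \approx 139.75 i$)
$k + r{\left(m,112 - 14 \right)} = i \sqrt{19529} + \left(-9 + 134 + 48 \left(112 - 14\right)\right) = i \sqrt{19529} + \left(-9 + 134 + 48 \cdot 98\right) = i \sqrt{19529} + \left(-9 + 134 + 4704\right) = i \sqrt{19529} + 4829 = 4829 + i \sqrt{19529}$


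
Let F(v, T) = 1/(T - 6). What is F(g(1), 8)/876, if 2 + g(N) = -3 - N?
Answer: 1/1752 ≈ 0.00057078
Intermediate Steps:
g(N) = -5 - N (g(N) = -2 + (-3 - N) = -5 - N)
F(v, T) = 1/(-6 + T)
F(g(1), 8)/876 = 1/((-6 + 8)*876) = (1/876)/2 = (½)*(1/876) = 1/1752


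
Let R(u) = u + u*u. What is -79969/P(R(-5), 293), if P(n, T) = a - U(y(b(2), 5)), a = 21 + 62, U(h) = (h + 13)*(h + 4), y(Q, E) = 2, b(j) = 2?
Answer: 79969/7 ≈ 11424.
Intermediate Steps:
U(h) = (4 + h)*(13 + h) (U(h) = (13 + h)*(4 + h) = (4 + h)*(13 + h))
a = 83
R(u) = u + u²
P(n, T) = -7 (P(n, T) = 83 - (52 + 2² + 17*2) = 83 - (52 + 4 + 34) = 83 - 1*90 = 83 - 90 = -7)
-79969/P(R(-5), 293) = -79969/(-7) = -79969*(-⅐) = 79969/7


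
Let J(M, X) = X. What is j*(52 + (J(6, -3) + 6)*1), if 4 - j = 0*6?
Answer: 220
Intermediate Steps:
j = 4 (j = 4 - 0*6 = 4 - 1*0 = 4 + 0 = 4)
j*(52 + (J(6, -3) + 6)*1) = 4*(52 + (-3 + 6)*1) = 4*(52 + 3*1) = 4*(52 + 3) = 4*55 = 220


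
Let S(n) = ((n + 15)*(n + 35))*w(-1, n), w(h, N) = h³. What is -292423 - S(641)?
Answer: 151033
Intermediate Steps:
S(n) = -(15 + n)*(35 + n) (S(n) = ((n + 15)*(n + 35))*(-1)³ = ((15 + n)*(35 + n))*(-1) = -(15 + n)*(35 + n))
-292423 - S(641) = -292423 - (-525 - 1*641² - 50*641) = -292423 - (-525 - 1*410881 - 32050) = -292423 - (-525 - 410881 - 32050) = -292423 - 1*(-443456) = -292423 + 443456 = 151033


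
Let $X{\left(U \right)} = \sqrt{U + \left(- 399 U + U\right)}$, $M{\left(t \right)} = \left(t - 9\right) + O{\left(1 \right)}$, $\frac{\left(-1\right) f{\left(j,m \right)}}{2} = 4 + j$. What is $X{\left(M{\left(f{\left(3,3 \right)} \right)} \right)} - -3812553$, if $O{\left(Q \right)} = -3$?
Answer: $3812553 + \sqrt{10322} \approx 3.8127 \cdot 10^{6}$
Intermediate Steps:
$f{\left(j,m \right)} = -8 - 2 j$ ($f{\left(j,m \right)} = - 2 \left(4 + j\right) = -8 - 2 j$)
$M{\left(t \right)} = -12 + t$ ($M{\left(t \right)} = \left(t - 9\right) - 3 = \left(-9 + t\right) - 3 = -12 + t$)
$X{\left(U \right)} = \sqrt{397} \sqrt{- U}$ ($X{\left(U \right)} = \sqrt{U - 398 U} = \sqrt{- 397 U} = \sqrt{397} \sqrt{- U}$)
$X{\left(M{\left(f{\left(3,3 \right)} \right)} \right)} - -3812553 = \sqrt{397} \sqrt{- (-12 - 14)} - -3812553 = \sqrt{397} \sqrt{- (-12 - 14)} + 3812553 = \sqrt{397} \sqrt{\left(-1\right) \left(-26\right)} + 3812553 = \sqrt{397} \sqrt{26} + 3812553 = \sqrt{10322} + 3812553 = 3812553 + \sqrt{10322}$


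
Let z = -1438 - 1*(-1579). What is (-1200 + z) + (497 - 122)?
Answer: -684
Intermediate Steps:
z = 141 (z = -1438 + 1579 = 141)
(-1200 + z) + (497 - 122) = (-1200 + 141) + (497 - 122) = -1059 + 375 = -684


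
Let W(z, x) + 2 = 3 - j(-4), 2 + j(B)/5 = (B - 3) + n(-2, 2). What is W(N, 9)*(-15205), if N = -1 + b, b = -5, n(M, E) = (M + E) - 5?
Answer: -1079555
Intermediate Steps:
n(M, E) = -5 + E + M (n(M, E) = (E + M) - 5 = -5 + E + M)
j(B) = -50 + 5*B (j(B) = -10 + 5*((B - 3) + (-5 + 2 - 2)) = -10 + 5*((-3 + B) - 5) = -10 + 5*(-8 + B) = -10 + (-40 + 5*B) = -50 + 5*B)
N = -6 (N = -1 - 5 = -6)
W(z, x) = 71 (W(z, x) = -2 + (3 - (-50 + 5*(-4))) = -2 + (3 - (-50 - 20)) = -2 + (3 - 1*(-70)) = -2 + (3 + 70) = -2 + 73 = 71)
W(N, 9)*(-15205) = 71*(-15205) = -1079555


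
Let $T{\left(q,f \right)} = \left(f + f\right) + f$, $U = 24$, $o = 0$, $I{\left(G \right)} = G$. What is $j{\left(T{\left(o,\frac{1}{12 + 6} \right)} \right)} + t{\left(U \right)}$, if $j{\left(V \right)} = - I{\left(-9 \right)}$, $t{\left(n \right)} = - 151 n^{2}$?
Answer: $-86967$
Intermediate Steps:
$T{\left(q,f \right)} = 3 f$ ($T{\left(q,f \right)} = 2 f + f = 3 f$)
$j{\left(V \right)} = 9$ ($j{\left(V \right)} = \left(-1\right) \left(-9\right) = 9$)
$j{\left(T{\left(o,\frac{1}{12 + 6} \right)} \right)} + t{\left(U \right)} = 9 - 151 \cdot 24^{2} = 9 - 86976 = -86967$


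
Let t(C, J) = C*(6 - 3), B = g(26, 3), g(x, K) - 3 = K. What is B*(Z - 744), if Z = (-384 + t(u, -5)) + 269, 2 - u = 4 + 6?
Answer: -5298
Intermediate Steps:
g(x, K) = 3 + K
u = -8 (u = 2 - (4 + 6) = 2 - 1*10 = 2 - 10 = -8)
B = 6 (B = 3 + 3 = 6)
t(C, J) = 3*C (t(C, J) = C*3 = 3*C)
Z = -139 (Z = (-384 + 3*(-8)) + 269 = (-384 - 24) + 269 = -408 + 269 = -139)
B*(Z - 744) = 6*(-139 - 744) = 6*(-883) = -5298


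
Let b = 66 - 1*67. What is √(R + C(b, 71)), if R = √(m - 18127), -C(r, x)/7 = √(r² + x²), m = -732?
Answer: √(-7*√5042 + I*√18859) ≈ 3.0514 + 22.502*I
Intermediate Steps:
b = -1 (b = 66 - 67 = -1)
C(r, x) = -7*√(r² + x²)
R = I*√18859 (R = √(-732 - 18127) = √(-18859) = I*√18859 ≈ 137.33*I)
√(R + C(b, 71)) = √(I*√18859 - 7*√((-1)² + 71²)) = √(I*√18859 - 7*√(1 + 5041)) = √(I*√18859 - 7*√5042) = √(-7*√5042 + I*√18859)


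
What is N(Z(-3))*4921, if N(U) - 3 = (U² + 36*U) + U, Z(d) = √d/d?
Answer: 39368/3 - 182077*I*√3/3 ≈ 13123.0 - 1.0512e+5*I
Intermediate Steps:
Z(d) = d^(-½)
N(U) = 3 + U² + 37*U (N(U) = 3 + ((U² + 36*U) + U) = 3 + (U² + 37*U) = 3 + U² + 37*U)
N(Z(-3))*4921 = (3 + ((-3)^(-½))² + 37/√(-3))*4921 = (3 + (-I*√3/3)² + 37*(-I*√3/3))*4921 = (3 - ⅓ - 37*I*√3/3)*4921 = (8/3 - 37*I*√3/3)*4921 = 39368/3 - 182077*I*√3/3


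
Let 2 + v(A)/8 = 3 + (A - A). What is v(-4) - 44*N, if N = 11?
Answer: -476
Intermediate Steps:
v(A) = 8 (v(A) = -16 + 8*(3 + (A - A)) = -16 + 8*(3 + 0) = -16 + 8*3 = -16 + 24 = 8)
v(-4) - 44*N = 8 - 44*11 = 8 - 484 = -476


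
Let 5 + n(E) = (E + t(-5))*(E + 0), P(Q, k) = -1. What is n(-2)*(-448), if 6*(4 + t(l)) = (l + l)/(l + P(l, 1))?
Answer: -25984/9 ≈ -2887.1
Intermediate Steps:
t(l) = -4 + l/(3*(-1 + l)) (t(l) = -4 + ((l + l)/(l - 1))/6 = -4 + ((2*l)/(-1 + l))/6 = -4 + (2*l/(-1 + l))/6 = -4 + l/(3*(-1 + l)))
n(E) = -5 + E*(-67/18 + E) (n(E) = -5 + (E + (12 - 11*(-5))/(3*(-1 - 5)))*(E + 0) = -5 + (E + (⅓)*(12 + 55)/(-6))*E = -5 + (E + (⅓)*(-⅙)*67)*E = -5 + (E - 67/18)*E = -5 + (-67/18 + E)*E = -5 + E*(-67/18 + E))
n(-2)*(-448) = (-5 + (-2)² - 67/18*(-2))*(-448) = (-5 + 4 + 67/9)*(-448) = (58/9)*(-448) = -25984/9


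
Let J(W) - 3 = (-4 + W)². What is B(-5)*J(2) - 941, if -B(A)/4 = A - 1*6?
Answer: -633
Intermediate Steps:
J(W) = 3 + (-4 + W)²
B(A) = 24 - 4*A (B(A) = -4*(A - 1*6) = -4*(A - 6) = -4*(-6 + A) = 24 - 4*A)
B(-5)*J(2) - 941 = (24 - 4*(-5))*(3 + (-4 + 2)²) - 941 = (24 + 20)*(3 + (-2)²) - 941 = 44*(3 + 4) - 941 = 44*7 - 941 = 308 - 941 = -633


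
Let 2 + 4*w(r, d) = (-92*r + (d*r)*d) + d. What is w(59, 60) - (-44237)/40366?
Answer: 1044643741/20183 ≈ 51759.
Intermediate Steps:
w(r, d) = -1/2 - 23*r + d/4 + r*d**2/4 (w(r, d) = -1/2 + ((-92*r + (d*r)*d) + d)/4 = -1/2 + ((-92*r + r*d**2) + d)/4 = -1/2 + (d - 92*r + r*d**2)/4 = -1/2 + (-23*r + d/4 + r*d**2/4) = -1/2 - 23*r + d/4 + r*d**2/4)
w(59, 60) - (-44237)/40366 = (-1/2 - 23*59 + (1/4)*60 + (1/4)*59*60**2) - (-44237)/40366 = (-1/2 - 1357 + 15 + (1/4)*59*3600) - (-44237)/40366 = (-1/2 - 1357 + 15 + 53100) - 1*(-44237/40366) = 103515/2 + 44237/40366 = 1044643741/20183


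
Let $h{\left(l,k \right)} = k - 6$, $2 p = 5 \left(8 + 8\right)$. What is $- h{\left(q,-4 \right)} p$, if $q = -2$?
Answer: $400$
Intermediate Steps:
$p = 40$ ($p = \frac{5 \left(8 + 8\right)}{2} = \frac{5 \cdot 16}{2} = \frac{1}{2} \cdot 80 = 40$)
$h{\left(l,k \right)} = -6 + k$ ($h{\left(l,k \right)} = k - 6 = -6 + k$)
$- h{\left(q,-4 \right)} p = - (-6 - 4) 40 = \left(-1\right) \left(-10\right) 40 = 10 \cdot 40 = 400$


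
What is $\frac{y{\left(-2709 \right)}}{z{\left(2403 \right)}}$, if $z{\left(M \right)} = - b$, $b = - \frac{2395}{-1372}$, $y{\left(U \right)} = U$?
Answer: $\frac{3716748}{2395} \approx 1551.9$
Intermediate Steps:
$b = \frac{2395}{1372}$ ($b = \left(-2395\right) \left(- \frac{1}{1372}\right) = \frac{2395}{1372} \approx 1.7456$)
$z{\left(M \right)} = - \frac{2395}{1372}$ ($z{\left(M \right)} = \left(-1\right) \frac{2395}{1372} = - \frac{2395}{1372}$)
$\frac{y{\left(-2709 \right)}}{z{\left(2403 \right)}} = - \frac{2709}{- \frac{2395}{1372}} = \left(-2709\right) \left(- \frac{1372}{2395}\right) = \frac{3716748}{2395}$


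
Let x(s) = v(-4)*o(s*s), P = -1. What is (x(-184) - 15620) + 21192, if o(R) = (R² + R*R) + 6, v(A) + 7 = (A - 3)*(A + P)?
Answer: 64188814956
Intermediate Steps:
v(A) = -7 + (-1 + A)*(-3 + A) (v(A) = -7 + (A - 3)*(A - 1) = -7 + (-3 + A)*(-1 + A) = -7 + (-1 + A)*(-3 + A))
o(R) = 6 + 2*R² (o(R) = (R² + R²) + 6 = 2*R² + 6 = 6 + 2*R²)
x(s) = 168 + 56*s⁴ (x(s) = (-4 + (-4)² - 4*(-4))*(6 + 2*(s*s)²) = (-4 + 16 + 16)*(6 + 2*(s²)²) = 28*(6 + 2*s⁴) = 168 + 56*s⁴)
(x(-184) - 15620) + 21192 = ((168 + 56*(-184)⁴) - 15620) + 21192 = ((168 + 56*1146228736) - 15620) + 21192 = ((168 + 64188809216) - 15620) + 21192 = (64188809384 - 15620) + 21192 = 64188793764 + 21192 = 64188814956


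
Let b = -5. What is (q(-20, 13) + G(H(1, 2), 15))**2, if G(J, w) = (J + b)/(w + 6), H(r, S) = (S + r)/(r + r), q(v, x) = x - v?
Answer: 38809/36 ≈ 1078.0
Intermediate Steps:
H(r, S) = (S + r)/(2*r) (H(r, S) = (S + r)/((2*r)) = (S + r)*(1/(2*r)) = (S + r)/(2*r))
G(J, w) = (-5 + J)/(6 + w) (G(J, w) = (J - 5)/(w + 6) = (-5 + J)/(6 + w))
(q(-20, 13) + G(H(1, 2), 15))**2 = ((13 - 1*(-20)) + (-5 + (1/2)*(2 + 1)/1)/(6 + 15))**2 = ((13 + 20) + (-5 + (1/2)*1*3)/21)**2 = (33 + (-5 + 3/2)/21)**2 = (33 + (1/21)*(-7/2))**2 = (33 - 1/6)**2 = (197/6)**2 = 38809/36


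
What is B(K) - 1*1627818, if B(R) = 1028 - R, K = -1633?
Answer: -1625157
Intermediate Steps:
B(K) - 1*1627818 = (1028 - 1*(-1633)) - 1*1627818 = (1028 + 1633) - 1627818 = 2661 - 1627818 = -1625157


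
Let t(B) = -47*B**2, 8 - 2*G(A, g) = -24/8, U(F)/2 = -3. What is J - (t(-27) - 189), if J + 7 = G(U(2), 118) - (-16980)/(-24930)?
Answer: 57255599/1662 ≈ 34450.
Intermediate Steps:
U(F) = -6 (U(F) = 2*(-3) = -6)
G(A, g) = 11/2 (G(A, g) = 4 - (-12)/8 = 4 - 1/2*(-3) = 4 + 3/2 = 11/2)
J = -3625/1662 (J = -7 + (11/2 - (-16980)/(-24930)) = -7 + (11/2 - (-16980)*(-1)/24930) = -7 + (11/2 - 1*566/831) = -7 + (11/2 - 566/831) = -7 + 8009/1662 = -3625/1662 ≈ -2.1811)
J - (t(-27) - 189) = -3625/1662 - (-47*(-27)**2 - 189) = -3625/1662 - (-47*729 - 189) = -3625/1662 - (-34263 - 189) = -3625/1662 - 1*(-34452) = -3625/1662 + 34452 = 57255599/1662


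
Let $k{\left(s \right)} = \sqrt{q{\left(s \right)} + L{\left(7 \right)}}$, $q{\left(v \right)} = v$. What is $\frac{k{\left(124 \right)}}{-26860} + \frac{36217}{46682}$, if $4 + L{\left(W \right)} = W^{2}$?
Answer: $\frac{28593581}{36878780} \approx 0.77534$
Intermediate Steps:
$L{\left(W \right)} = -4 + W^{2}$
$k{\left(s \right)} = \sqrt{45 + s}$ ($k{\left(s \right)} = \sqrt{s - \left(4 - 7^{2}\right)} = \sqrt{s + \left(-4 + 49\right)} = \sqrt{s + 45} = \sqrt{45 + s}$)
$\frac{k{\left(124 \right)}}{-26860} + \frac{36217}{46682} = \frac{\sqrt{45 + 124}}{-26860} + \frac{36217}{46682} = \sqrt{169} \left(- \frac{1}{26860}\right) + 36217 \cdot \frac{1}{46682} = 13 \left(- \frac{1}{26860}\right) + \frac{36217}{46682} = - \frac{13}{26860} + \frac{36217}{46682} = \frac{28593581}{36878780}$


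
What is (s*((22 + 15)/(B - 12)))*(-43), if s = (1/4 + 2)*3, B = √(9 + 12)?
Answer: 42957/41 + 14319*√21/164 ≈ 1447.8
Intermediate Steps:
B = √21 ≈ 4.5826
s = 27/4 (s = (¼ + 2)*3 = (9/4)*3 = 27/4 ≈ 6.7500)
(s*((22 + 15)/(B - 12)))*(-43) = (27*((22 + 15)/(√21 - 12))/4)*(-43) = (27*(37/(-12 + √21))/4)*(-43) = (999/(4*(-12 + √21)))*(-43) = -42957/(4*(-12 + √21))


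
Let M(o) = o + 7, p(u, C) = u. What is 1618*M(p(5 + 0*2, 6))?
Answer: 19416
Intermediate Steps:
M(o) = 7 + o
1618*M(p(5 + 0*2, 6)) = 1618*(7 + (5 + 0*2)) = 1618*(7 + (5 + 0)) = 1618*(7 + 5) = 1618*12 = 19416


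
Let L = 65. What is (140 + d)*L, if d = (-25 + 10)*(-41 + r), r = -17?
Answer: 65650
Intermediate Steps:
d = 870 (d = (-25 + 10)*(-41 - 17) = -15*(-58) = 870)
(140 + d)*L = (140 + 870)*65 = 1010*65 = 65650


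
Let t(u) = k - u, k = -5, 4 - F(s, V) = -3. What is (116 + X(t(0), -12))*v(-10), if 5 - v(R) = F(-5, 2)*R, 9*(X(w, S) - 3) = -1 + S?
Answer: 26450/3 ≈ 8816.7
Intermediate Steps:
F(s, V) = 7 (F(s, V) = 4 - 1*(-3) = 4 + 3 = 7)
t(u) = -5 - u
X(w, S) = 26/9 + S/9 (X(w, S) = 3 + (-1 + S)/9 = 3 + (-⅑ + S/9) = 26/9 + S/9)
v(R) = 5 - 7*R
(116 + X(t(0), -12))*v(-10) = (116 + (26/9 + (⅑)*(-12)))*(5 - 7*(-10)) = (116 + (26/9 - 4/3))*(5 + 70) = (116 + 14/9)*75 = (1058/9)*75 = 26450/3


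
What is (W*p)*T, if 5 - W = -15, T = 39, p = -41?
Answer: -31980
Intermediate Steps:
W = 20 (W = 5 - 1*(-15) = 5 + 15 = 20)
(W*p)*T = (20*(-41))*39 = -820*39 = -31980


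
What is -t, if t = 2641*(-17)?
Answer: 44897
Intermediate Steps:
t = -44897
-t = -1*(-44897) = 44897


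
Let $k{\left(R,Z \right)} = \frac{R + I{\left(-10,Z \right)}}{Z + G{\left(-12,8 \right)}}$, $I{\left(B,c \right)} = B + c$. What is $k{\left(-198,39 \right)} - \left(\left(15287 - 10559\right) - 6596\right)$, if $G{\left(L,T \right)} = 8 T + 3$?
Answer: $\frac{197839}{106} \approx 1866.4$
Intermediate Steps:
$G{\left(L,T \right)} = 3 + 8 T$
$k{\left(R,Z \right)} = \frac{-10 + R + Z}{67 + Z}$ ($k{\left(R,Z \right)} = \frac{R + \left(-10 + Z\right)}{Z + \left(3 + 8 \cdot 8\right)} = \frac{-10 + R + Z}{Z + \left(3 + 64\right)} = \frac{-10 + R + Z}{Z + 67} = \frac{-10 + R + Z}{67 + Z}$)
$k{\left(-198,39 \right)} - \left(\left(15287 - 10559\right) - 6596\right) = \frac{-10 - 198 + 39}{67 + 39} - \left(\left(15287 - 10559\right) - 6596\right) = \frac{1}{106} \left(-169\right) - \left(4728 - 6596\right) = \frac{1}{106} \left(-169\right) - -1868 = - \frac{169}{106} + 1868 = \frac{197839}{106}$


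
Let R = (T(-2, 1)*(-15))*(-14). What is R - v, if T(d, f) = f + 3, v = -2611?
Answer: 3451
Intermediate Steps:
T(d, f) = 3 + f
R = 840 (R = ((3 + 1)*(-15))*(-14) = (4*(-15))*(-14) = -60*(-14) = 840)
R - v = 840 - 1*(-2611) = 840 + 2611 = 3451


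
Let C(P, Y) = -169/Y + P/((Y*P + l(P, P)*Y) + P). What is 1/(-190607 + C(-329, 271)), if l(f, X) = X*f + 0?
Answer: -24088377/4591428297013 ≈ -5.2464e-6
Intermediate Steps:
l(f, X) = X*f
C(P, Y) = -169/Y + P/(P + P*Y + Y*P²) (C(P, Y) = -169/Y + P/((Y*P + (P*P)*Y) + P) = -169/Y + P/((P*Y + P²*Y) + P) = -169/Y + P/((P*Y + Y*P²) + P) = -169/Y + P/(P + P*Y + Y*P²))
1/(-190607 + C(-329, 271)) = 1/(-190607 + (-169 - 168*271 - 169*(-329)*271)/(271*(1 + 271 - 329*271))) = 1/(-190607 + (-169 - 45528 + 15067871)/(271*(1 + 271 - 89159))) = 1/(-190607 + (1/271)*15022174/(-88887)) = 1/(-190607 + (1/271)*(-1/88887)*15022174) = 1/(-190607 - 15022174/24088377) = 1/(-4591428297013/24088377) = -24088377/4591428297013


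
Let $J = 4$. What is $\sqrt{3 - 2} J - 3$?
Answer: $1$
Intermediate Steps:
$\sqrt{3 - 2} J - 3 = \sqrt{3 - 2} \cdot 4 - 3 = \sqrt{1} \cdot 4 - 3 = 1 \cdot 4 - 3 = 4 - 3 = 1$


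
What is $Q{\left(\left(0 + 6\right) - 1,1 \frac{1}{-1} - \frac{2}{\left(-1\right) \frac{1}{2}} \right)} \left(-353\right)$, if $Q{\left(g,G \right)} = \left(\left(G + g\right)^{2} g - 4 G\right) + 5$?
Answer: $-110489$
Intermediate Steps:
$Q{\left(g,G \right)} = 5 - 4 G + g \left(G + g\right)^{2}$ ($Q{\left(g,G \right)} = \left(g \left(G + g\right)^{2} - 4 G\right) + 5 = \left(- 4 G + g \left(G + g\right)^{2}\right) + 5 = 5 - 4 G + g \left(G + g\right)^{2}$)
$Q{\left(\left(0 + 6\right) - 1,1 \frac{1}{-1} - \frac{2}{\left(-1\right) \frac{1}{2}} \right)} \left(-353\right) = \left(5 - 4 \left(1 \frac{1}{-1} - \frac{2}{\left(-1\right) \frac{1}{2}}\right) + \left(\left(0 + 6\right) - 1\right) \left(\left(1 \frac{1}{-1} - \frac{2}{\left(-1\right) \frac{1}{2}}\right) + \left(\left(0 + 6\right) - 1\right)\right)^{2}\right) \left(-353\right) = \left(5 - 4 \left(1 \left(-1\right) - \frac{2}{\left(-1\right) \frac{1}{2}}\right) + \left(6 - 1\right) \left(\left(1 \left(-1\right) - \frac{2}{\left(-1\right) \frac{1}{2}}\right) + \left(6 - 1\right)\right)^{2}\right) \left(-353\right) = \left(5 - 4 \left(-1 - \frac{2}{- \frac{1}{2}}\right) + 5 \left(\left(-1 - \frac{2}{- \frac{1}{2}}\right) + 5\right)^{2}\right) \left(-353\right) = \left(5 - 4 \left(-1 - -4\right) + 5 \left(\left(-1 - -4\right) + 5\right)^{2}\right) \left(-353\right) = \left(5 - 4 \left(-1 + 4\right) + 5 \left(\left(-1 + 4\right) + 5\right)^{2}\right) \left(-353\right) = \left(5 - 12 + 5 \left(3 + 5\right)^{2}\right) \left(-353\right) = \left(5 - 12 + 5 \cdot 8^{2}\right) \left(-353\right) = \left(5 - 12 + 5 \cdot 64\right) \left(-353\right) = \left(5 - 12 + 320\right) \left(-353\right) = 313 \left(-353\right) = -110489$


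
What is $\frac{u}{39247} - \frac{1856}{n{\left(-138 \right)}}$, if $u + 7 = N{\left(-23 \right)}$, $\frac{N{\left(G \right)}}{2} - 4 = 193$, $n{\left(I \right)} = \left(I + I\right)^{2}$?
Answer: $- \frac{2710145}{186854967} \approx -0.014504$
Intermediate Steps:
$n{\left(I \right)} = 4 I^{2}$ ($n{\left(I \right)} = \left(2 I\right)^{2} = 4 I^{2}$)
$N{\left(G \right)} = 394$ ($N{\left(G \right)} = 8 + 2 \cdot 193 = 8 + 386 = 394$)
$u = 387$ ($u = -7 + 394 = 387$)
$\frac{u}{39247} - \frac{1856}{n{\left(-138 \right)}} = \frac{387}{39247} - \frac{1856}{4 \left(-138\right)^{2}} = 387 \cdot \frac{1}{39247} - \frac{1856}{4 \cdot 19044} = \frac{387}{39247} - \frac{1856}{76176} = \frac{387}{39247} - \frac{116}{4761} = - \frac{2710145}{186854967}$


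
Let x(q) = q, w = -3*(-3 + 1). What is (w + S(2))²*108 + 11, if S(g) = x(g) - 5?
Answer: 983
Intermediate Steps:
w = 6 (w = -3*(-2) = 6)
S(g) = -5 + g (S(g) = g - 5 = -5 + g)
(w + S(2))²*108 + 11 = (6 + (-5 + 2))²*108 + 11 = (6 - 3)²*108 + 11 = 3²*108 + 11 = 9*108 + 11 = 972 + 11 = 983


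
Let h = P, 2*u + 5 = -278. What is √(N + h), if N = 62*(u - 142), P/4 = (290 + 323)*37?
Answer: √73147 ≈ 270.46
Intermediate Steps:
u = -283/2 (u = -5/2 + (½)*(-278) = -5/2 - 139 = -283/2 ≈ -141.50)
P = 90724 (P = 4*((290 + 323)*37) = 4*(613*37) = 4*22681 = 90724)
N = -17577 (N = 62*(-283/2 - 142) = 62*(-567/2) = -17577)
h = 90724
√(N + h) = √(-17577 + 90724) = √73147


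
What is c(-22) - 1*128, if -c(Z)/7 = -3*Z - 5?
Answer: -555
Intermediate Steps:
c(Z) = 35 + 21*Z (c(Z) = -7*(-3*Z - 5) = -7*(-5 - 3*Z) = 35 + 21*Z)
c(-22) - 1*128 = (35 + 21*(-22)) - 1*128 = (35 - 462) - 128 = -427 - 128 = -555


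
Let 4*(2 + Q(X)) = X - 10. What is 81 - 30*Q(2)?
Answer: 201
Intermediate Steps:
Q(X) = -9/2 + X/4 (Q(X) = -2 + (X - 10)/4 = -2 + (-10 + X)/4 = -2 + (-5/2 + X/4) = -9/2 + X/4)
81 - 30*Q(2) = 81 - 30*(-9/2 + (¼)*2) = 81 - 30*(-9/2 + ½) = 81 - 30*(-4) = 81 + 120 = 201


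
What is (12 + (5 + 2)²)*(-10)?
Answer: -610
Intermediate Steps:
(12 + (5 + 2)²)*(-10) = (12 + 7²)*(-10) = (12 + 49)*(-10) = 61*(-10) = -610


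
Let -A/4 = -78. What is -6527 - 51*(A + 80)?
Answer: -26519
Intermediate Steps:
A = 312 (A = -4*(-78) = 312)
-6527 - 51*(A + 80) = -6527 - 51*(312 + 80) = -6527 - 51*392 = -6527 - 19992 = -26519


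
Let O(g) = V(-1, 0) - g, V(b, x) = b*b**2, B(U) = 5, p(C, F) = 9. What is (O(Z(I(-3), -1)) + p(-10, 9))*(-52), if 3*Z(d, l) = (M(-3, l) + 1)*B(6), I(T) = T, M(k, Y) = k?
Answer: -1768/3 ≈ -589.33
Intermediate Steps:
V(b, x) = b**3
Z(d, l) = -10/3 (Z(d, l) = ((-3 + 1)*5)/3 = (-2*5)/3 = (1/3)*(-10) = -10/3)
O(g) = -1 - g (O(g) = (-1)**3 - g = -1 - g)
(O(Z(I(-3), -1)) + p(-10, 9))*(-52) = ((-1 - 1*(-10/3)) + 9)*(-52) = ((-1 + 10/3) + 9)*(-52) = (7/3 + 9)*(-52) = (34/3)*(-52) = -1768/3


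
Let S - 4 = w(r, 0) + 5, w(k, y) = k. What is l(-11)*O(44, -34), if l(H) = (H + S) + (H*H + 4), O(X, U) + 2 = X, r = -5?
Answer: 4956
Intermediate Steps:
O(X, U) = -2 + X
S = 4 (S = 4 + (-5 + 5) = 4 + 0 = 4)
l(H) = 8 + H + H**2 (l(H) = (H + 4) + (H*H + 4) = (4 + H) + (H**2 + 4) = (4 + H) + (4 + H**2) = 8 + H + H**2)
l(-11)*O(44, -34) = (8 - 11 + (-11)**2)*(-2 + 44) = (8 - 11 + 121)*42 = 118*42 = 4956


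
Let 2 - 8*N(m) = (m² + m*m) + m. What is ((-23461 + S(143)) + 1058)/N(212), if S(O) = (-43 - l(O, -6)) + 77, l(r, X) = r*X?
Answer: 86044/45049 ≈ 1.9100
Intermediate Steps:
l(r, X) = X*r
N(m) = ¼ - m²/4 - m/8 (N(m) = ¼ - ((m² + m*m) + m)/8 = ¼ - ((m² + m²) + m)/8 = ¼ - (2*m² + m)/8 = ¼ - (m + 2*m²)/8 = ¼ + (-m²/4 - m/8) = ¼ - m²/4 - m/8)
S(O) = 34 + 6*O (S(O) = (-43 - (-6)*O) + 77 = (-43 + 6*O) + 77 = 34 + 6*O)
((-23461 + S(143)) + 1058)/N(212) = ((-23461 + (34 + 6*143)) + 1058)/(¼ - ¼*212² - ⅛*212) = ((-23461 + (34 + 858)) + 1058)/(¼ - ¼*44944 - 53/2) = ((-23461 + 892) + 1058)/(¼ - 11236 - 53/2) = (-22569 + 1058)/(-45049/4) = -21511*(-4/45049) = 86044/45049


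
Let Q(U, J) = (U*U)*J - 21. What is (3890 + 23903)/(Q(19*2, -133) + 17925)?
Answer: -27793/174148 ≈ -0.15959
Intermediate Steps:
Q(U, J) = -21 + J*U² (Q(U, J) = U²*J - 21 = J*U² - 21 = -21 + J*U²)
(3890 + 23903)/(Q(19*2, -133) + 17925) = (3890 + 23903)/((-21 - 133*(19*2)²) + 17925) = 27793/((-21 - 133*38²) + 17925) = 27793/((-21 - 133*1444) + 17925) = 27793/((-21 - 192052) + 17925) = 27793/(-192073 + 17925) = 27793/(-174148) = 27793*(-1/174148) = -27793/174148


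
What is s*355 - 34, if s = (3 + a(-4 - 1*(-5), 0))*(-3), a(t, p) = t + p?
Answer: -4294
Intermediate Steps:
a(t, p) = p + t
s = -12 (s = (3 + (0 + (-4 - 1*(-5))))*(-3) = (3 + (0 + (-4 + 5)))*(-3) = (3 + (0 + 1))*(-3) = (3 + 1)*(-3) = 4*(-3) = -12)
s*355 - 34 = -12*355 - 34 = -4260 - 34 = -4294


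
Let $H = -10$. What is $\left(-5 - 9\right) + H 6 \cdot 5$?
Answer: $-314$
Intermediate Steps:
$\left(-5 - 9\right) + H 6 \cdot 5 = \left(-5 - 9\right) - 10 \cdot 6 \cdot 5 = -14 - 300 = -314$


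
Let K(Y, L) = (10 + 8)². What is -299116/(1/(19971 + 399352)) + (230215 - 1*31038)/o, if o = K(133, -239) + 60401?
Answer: -7616507116270123/60725 ≈ -1.2543e+11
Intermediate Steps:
K(Y, L) = 324 (K(Y, L) = 18² = 324)
o = 60725 (o = 324 + 60401 = 60725)
-299116/(1/(19971 + 399352)) + (230215 - 1*31038)/o = -299116/(1/(19971 + 399352)) + (230215 - 1*31038)/60725 = -299116/(1/419323) + (230215 - 31038)*(1/60725) = -299116/1/419323 + 199177*(1/60725) = -299116*419323 + 199177/60725 = -125426218468 + 199177/60725 = -7616507116270123/60725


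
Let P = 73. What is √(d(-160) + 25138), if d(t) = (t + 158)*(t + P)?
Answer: 4*√1582 ≈ 159.10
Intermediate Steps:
d(t) = (73 + t)*(158 + t) (d(t) = (t + 158)*(t + 73) = (158 + t)*(73 + t) = (73 + t)*(158 + t))
√(d(-160) + 25138) = √((11534 + (-160)² + 231*(-160)) + 25138) = √((11534 + 25600 - 36960) + 25138) = √(174 + 25138) = √25312 = 4*√1582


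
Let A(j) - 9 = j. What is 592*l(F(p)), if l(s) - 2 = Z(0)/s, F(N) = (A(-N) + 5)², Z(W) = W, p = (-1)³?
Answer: 1184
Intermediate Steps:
p = -1
A(j) = 9 + j
F(N) = (14 - N)² (F(N) = ((9 - N) + 5)² = (14 - N)²)
l(s) = 2 (l(s) = 2 + 0/s = 2 + 0 = 2)
592*l(F(p)) = 592*2 = 1184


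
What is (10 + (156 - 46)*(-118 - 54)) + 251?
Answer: -18659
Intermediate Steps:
(10 + (156 - 46)*(-118 - 54)) + 251 = (10 + 110*(-172)) + 251 = (10 - 18920) + 251 = -18910 + 251 = -18659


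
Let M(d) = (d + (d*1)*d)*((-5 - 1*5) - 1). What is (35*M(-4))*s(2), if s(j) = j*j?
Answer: -18480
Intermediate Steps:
s(j) = j**2
M(d) = -11*d - 11*d**2 (M(d) = (d + d*d)*((-5 - 5) - 1) = (d + d**2)*(-10 - 1) = (d + d**2)*(-11) = -11*d - 11*d**2)
(35*M(-4))*s(2) = (35*(-11*(-4)*(1 - 4)))*2**2 = (35*(-11*(-4)*(-3)))*4 = (35*(-132))*4 = -4620*4 = -18480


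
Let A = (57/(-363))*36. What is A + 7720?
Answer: 933436/121 ≈ 7714.3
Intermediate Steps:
A = -684/121 (A = (57*(-1/363))*36 = -19/121*36 = -684/121 ≈ -5.6529)
A + 7720 = -684/121 + 7720 = 933436/121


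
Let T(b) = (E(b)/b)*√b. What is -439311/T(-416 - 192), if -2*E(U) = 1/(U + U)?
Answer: -4273617408*I*√38 ≈ -2.6344e+10*I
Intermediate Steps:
E(U) = -1/(4*U) (E(U) = -1/(2*(U + U)) = -1/(2*U)/2 = -1/(4*U))
T(b) = -1/(4*b^(3/2)) (T(b) = ((-1/(4*b))/b)*√b = (-1/(4*b²))*√b = -1/(4*b^(3/2)))
-439311/T(-416 - 192) = -439311*(-4*(-416 - 192)^(3/2)) = -439311*9728*I*√38 = -4273617408*I*√38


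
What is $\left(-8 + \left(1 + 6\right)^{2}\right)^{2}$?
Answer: $1681$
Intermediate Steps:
$\left(-8 + \left(1 + 6\right)^{2}\right)^{2} = \left(-8 + 7^{2}\right)^{2} = \left(-8 + 49\right)^{2} = 41^{2} = 1681$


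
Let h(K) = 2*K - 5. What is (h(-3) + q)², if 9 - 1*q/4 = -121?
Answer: 259081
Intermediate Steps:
q = 520 (q = 36 - 4*(-121) = 36 + 484 = 520)
h(K) = -5 + 2*K
(h(-3) + q)² = ((-5 + 2*(-3)) + 520)² = ((-5 - 6) + 520)² = (-11 + 520)² = 509² = 259081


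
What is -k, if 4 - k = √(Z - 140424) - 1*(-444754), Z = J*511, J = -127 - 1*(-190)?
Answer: 444750 + I*√108231 ≈ 4.4475e+5 + 328.98*I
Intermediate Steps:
J = 63 (J = -127 + 190 = 63)
Z = 32193 (Z = 63*511 = 32193)
k = -444750 - I*√108231 (k = 4 - (√(32193 - 140424) - 1*(-444754)) = 4 - (√(-108231) + 444754) = 4 - (I*√108231 + 444754) = 4 - (444754 + I*√108231) = 4 + (-444754 - I*√108231) = -444750 - I*√108231 ≈ -4.4475e+5 - 328.98*I)
-k = -(-444750 - I*√108231) = 444750 + I*√108231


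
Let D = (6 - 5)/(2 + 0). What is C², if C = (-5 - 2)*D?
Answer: 49/4 ≈ 12.250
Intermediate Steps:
D = ½ (D = 1/2 = 1*(½) = ½ ≈ 0.50000)
C = -7/2 (C = (-5 - 2)*(½) = -7*½ = -7/2 ≈ -3.5000)
C² = (-7/2)² = 49/4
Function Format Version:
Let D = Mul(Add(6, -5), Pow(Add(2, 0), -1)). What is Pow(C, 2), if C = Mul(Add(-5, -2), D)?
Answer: Rational(49, 4) ≈ 12.250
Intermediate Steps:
D = Rational(1, 2) (D = Mul(1, Pow(2, -1)) = Mul(1, Rational(1, 2)) = Rational(1, 2) ≈ 0.50000)
C = Rational(-7, 2) (C = Mul(Add(-5, -2), Rational(1, 2)) = Mul(-7, Rational(1, 2)) = Rational(-7, 2) ≈ -3.5000)
Pow(C, 2) = Pow(Rational(-7, 2), 2) = Rational(49, 4)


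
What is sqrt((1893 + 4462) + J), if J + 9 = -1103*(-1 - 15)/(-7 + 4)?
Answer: sqrt(4170)/3 ≈ 21.525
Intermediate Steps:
J = -17675/3 (J = -9 - 1103*(-1 - 15)/(-7 + 4) = -9 - (-17648)/(-3) = -9 - (-17648)*(-1)/3 = -9 - 1103*16/3 = -9 - 17648/3 = -17675/3 ≈ -5891.7)
sqrt((1893 + 4462) + J) = sqrt((1893 + 4462) - 17675/3) = sqrt(6355 - 17675/3) = sqrt(1390/3) = sqrt(4170)/3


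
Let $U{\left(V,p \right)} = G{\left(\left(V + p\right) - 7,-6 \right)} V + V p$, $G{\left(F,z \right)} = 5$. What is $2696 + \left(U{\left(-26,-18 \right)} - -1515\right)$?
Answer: $4549$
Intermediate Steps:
$U{\left(V,p \right)} = 5 V + V p$
$2696 + \left(U{\left(-26,-18 \right)} - -1515\right) = 2696 - \left(-1515 + 26 \left(5 - 18\right)\right) = 2696 + \left(\left(-26\right) \left(-13\right) + 1515\right) = 2696 + \left(338 + 1515\right) = 2696 + 1853 = 4549$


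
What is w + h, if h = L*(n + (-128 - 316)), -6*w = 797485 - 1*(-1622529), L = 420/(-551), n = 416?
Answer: -666678577/1653 ≈ -4.0331e+5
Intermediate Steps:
L = -420/551 (L = 420*(-1/551) = -420/551 ≈ -0.76225)
w = -1210007/3 (w = -(797485 - 1*(-1622529))/6 = -(797485 + 1622529)/6 = -⅙*2420014 = -1210007/3 ≈ -4.0334e+5)
h = 11760/551 (h = -420*(416 + (-128 - 316))/551 = -420*(416 - 444)/551 = -420/551*(-28) = 11760/551 ≈ 21.343)
w + h = -1210007/3 + 11760/551 = -666678577/1653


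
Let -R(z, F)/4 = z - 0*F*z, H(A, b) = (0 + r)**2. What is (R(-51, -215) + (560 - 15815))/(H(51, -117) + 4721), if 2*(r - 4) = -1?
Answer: -20068/6311 ≈ -3.1798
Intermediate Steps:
r = 7/2 (r = 4 + (1/2)*(-1) = 4 - 1/2 = 7/2 ≈ 3.5000)
H(A, b) = 49/4 (H(A, b) = (0 + 7/2)**2 = (7/2)**2 = 49/4)
R(z, F) = -4*z (R(z, F) = -4*(z - 0*F*z) = -4*(z - 0*z) = -4*(z - 1*0) = -4*(z + 0) = -4*z)
(R(-51, -215) + (560 - 15815))/(H(51, -117) + 4721) = (-4*(-51) + (560 - 15815))/(49/4 + 4721) = (204 - 15255)/(18933/4) = -15051*4/18933 = -20068/6311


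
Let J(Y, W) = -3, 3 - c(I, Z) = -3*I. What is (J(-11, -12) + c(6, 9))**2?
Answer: 324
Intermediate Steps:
c(I, Z) = 3 + 3*I (c(I, Z) = 3 - (-3)*I = 3 + 3*I)
(J(-11, -12) + c(6, 9))**2 = (-3 + (3 + 3*6))**2 = (-3 + (3 + 18))**2 = (-3 + 21)**2 = 18**2 = 324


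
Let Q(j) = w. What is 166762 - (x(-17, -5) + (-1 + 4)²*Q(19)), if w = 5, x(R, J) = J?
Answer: 166722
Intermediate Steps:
Q(j) = 5
166762 - (x(-17, -5) + (-1 + 4)²*Q(19)) = 166762 - (-5 + (-1 + 4)²*5) = 166762 - (-5 + 3²*5) = 166762 - (-5 + 9*5) = 166762 - (-5 + 45) = 166762 - 1*40 = 166762 - 40 = 166722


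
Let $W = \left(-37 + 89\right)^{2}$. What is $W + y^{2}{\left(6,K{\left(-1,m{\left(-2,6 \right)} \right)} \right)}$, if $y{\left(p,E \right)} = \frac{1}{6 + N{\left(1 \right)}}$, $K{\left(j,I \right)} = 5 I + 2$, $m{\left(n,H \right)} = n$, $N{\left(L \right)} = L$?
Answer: $\frac{132497}{49} \approx 2704.0$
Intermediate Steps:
$K{\left(j,I \right)} = 2 + 5 I$
$y{\left(p,E \right)} = \frac{1}{7}$ ($y{\left(p,E \right)} = \frac{1}{6 + 1} = \frac{1}{7}$)
$W = 2704$ ($W = 52^{2} = 2704$)
$W + y^{2}{\left(6,K{\left(-1,m{\left(-2,6 \right)} \right)} \right)} = 2704 + \left(\frac{1}{7}\right)^{2} = 2704 + \frac{1}{49} = \frac{132497}{49}$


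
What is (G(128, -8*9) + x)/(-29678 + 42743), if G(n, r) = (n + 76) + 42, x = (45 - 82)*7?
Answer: -1/1005 ≈ -0.00099503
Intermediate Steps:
x = -259 (x = -37*7 = -259)
G(n, r) = 118 + n (G(n, r) = (76 + n) + 42 = 118 + n)
(G(128, -8*9) + x)/(-29678 + 42743) = ((118 + 128) - 259)/(-29678 + 42743) = (246 - 259)/13065 = -13*1/13065 = -1/1005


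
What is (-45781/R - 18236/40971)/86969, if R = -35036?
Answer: 1236776855/124840516913364 ≈ 9.9069e-6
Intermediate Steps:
(-45781/R - 18236/40971)/86969 = (-45781/(-35036) - 18236/40971)/86969 = (-45781*(-1/35036) - 18236*1/40971)*(1/86969) = (45781/35036 - 18236/40971)*(1/86969) = (1236776855/1435459956)*(1/86969) = 1236776855/124840516913364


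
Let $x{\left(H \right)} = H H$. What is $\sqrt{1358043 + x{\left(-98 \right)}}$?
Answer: $\sqrt{1367647} \approx 1169.5$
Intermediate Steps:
$x{\left(H \right)} = H^{2}$
$\sqrt{1358043 + x{\left(-98 \right)}} = \sqrt{1358043 + \left(-98\right)^{2}} = \sqrt{1358043 + 9604} = \sqrt{1367647}$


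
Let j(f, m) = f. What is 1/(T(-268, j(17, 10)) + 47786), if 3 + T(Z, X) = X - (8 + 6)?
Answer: 1/47786 ≈ 2.0927e-5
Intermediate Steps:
T(Z, X) = -17 + X (T(Z, X) = -3 + (X - (8 + 6)) = -3 + (X - 1*14) = -3 + (X - 14) = -3 + (-14 + X) = -17 + X)
1/(T(-268, j(17, 10)) + 47786) = 1/((-17 + 17) + 47786) = 1/(0 + 47786) = 1/47786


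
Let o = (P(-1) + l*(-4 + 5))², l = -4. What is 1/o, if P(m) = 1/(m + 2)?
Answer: ⅑ ≈ 0.11111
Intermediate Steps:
P(m) = 1/(2 + m)
o = 9 (o = (1/(2 - 1) - 4*(-4 + 5))² = (1/1 - 4*1)² = (1 - 4)² = (-3)² = 9)
1/o = 1/9 = ⅑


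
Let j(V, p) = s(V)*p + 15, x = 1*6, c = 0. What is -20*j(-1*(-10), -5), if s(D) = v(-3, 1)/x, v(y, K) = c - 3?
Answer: -350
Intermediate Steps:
v(y, K) = -3 (v(y, K) = 0 - 3 = -3)
x = 6
s(D) = -½ (s(D) = -3/6 = -3*⅙ = -½)
j(V, p) = 15 - p/2 (j(V, p) = -p/2 + 15 = 15 - p/2)
-20*j(-1*(-10), -5) = -20*(15 - ½*(-5)) = -20*(15 + 5/2) = -20*35/2 = -350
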